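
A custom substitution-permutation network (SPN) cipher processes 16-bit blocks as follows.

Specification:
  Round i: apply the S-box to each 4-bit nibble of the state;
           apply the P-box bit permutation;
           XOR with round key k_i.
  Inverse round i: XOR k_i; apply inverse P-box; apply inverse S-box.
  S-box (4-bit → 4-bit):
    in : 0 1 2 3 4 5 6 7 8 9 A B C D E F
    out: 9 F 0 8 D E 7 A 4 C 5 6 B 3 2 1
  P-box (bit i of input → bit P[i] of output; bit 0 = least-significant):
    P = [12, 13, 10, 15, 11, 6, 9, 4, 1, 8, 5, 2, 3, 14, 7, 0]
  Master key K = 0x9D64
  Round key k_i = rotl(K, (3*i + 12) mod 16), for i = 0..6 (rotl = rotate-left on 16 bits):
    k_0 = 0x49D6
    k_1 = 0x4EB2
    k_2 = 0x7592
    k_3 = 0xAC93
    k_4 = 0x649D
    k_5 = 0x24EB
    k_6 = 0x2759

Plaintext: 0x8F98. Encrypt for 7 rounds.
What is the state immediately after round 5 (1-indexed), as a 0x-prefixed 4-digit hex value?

0x801E

s_0 = plaintext = 0x8F98
s_1 = Round(s_0, k_0) = 0x4F44
s_2 = Round(s_1, k_1) = 0xD029
s_3 = Round(s_2, k_2) = 0xB19C
s_4 = Round(s_3, k_3) = 0x5F25
s_5 = Round(s_4, k_4) = 0x801E
s_6 = Round(s_5, k_5) = 0x0E3D
s_7 = Round(s_6, k_6) = 0x1640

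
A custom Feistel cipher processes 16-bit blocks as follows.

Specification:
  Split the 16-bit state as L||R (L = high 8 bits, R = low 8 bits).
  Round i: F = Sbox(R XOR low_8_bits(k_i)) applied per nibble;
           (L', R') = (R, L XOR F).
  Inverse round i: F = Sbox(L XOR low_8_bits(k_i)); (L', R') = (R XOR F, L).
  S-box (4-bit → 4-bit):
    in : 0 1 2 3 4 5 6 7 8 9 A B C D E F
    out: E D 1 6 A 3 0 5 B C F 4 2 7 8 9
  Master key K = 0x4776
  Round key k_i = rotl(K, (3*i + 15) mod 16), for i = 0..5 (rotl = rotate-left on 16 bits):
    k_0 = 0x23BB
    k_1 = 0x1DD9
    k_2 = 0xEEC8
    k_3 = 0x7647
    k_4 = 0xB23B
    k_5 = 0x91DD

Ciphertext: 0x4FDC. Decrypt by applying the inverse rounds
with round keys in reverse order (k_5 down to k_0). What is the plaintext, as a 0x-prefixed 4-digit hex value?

0xE4CE

s_0 = ciphertext = 0x4FDC
s_1 = InvRound(s_0, k_5) = 0x1D4F
s_2 = InvRound(s_1, k_4) = 0x5F1D
s_3 = InvRound(s_2, k_3) = 0xC65F
s_4 = InvRound(s_3, k_2) = 0xB7C6
s_5 = InvRound(s_4, k_1) = 0xCEB7
s_6 = InvRound(s_5, k_0) = 0xE4CE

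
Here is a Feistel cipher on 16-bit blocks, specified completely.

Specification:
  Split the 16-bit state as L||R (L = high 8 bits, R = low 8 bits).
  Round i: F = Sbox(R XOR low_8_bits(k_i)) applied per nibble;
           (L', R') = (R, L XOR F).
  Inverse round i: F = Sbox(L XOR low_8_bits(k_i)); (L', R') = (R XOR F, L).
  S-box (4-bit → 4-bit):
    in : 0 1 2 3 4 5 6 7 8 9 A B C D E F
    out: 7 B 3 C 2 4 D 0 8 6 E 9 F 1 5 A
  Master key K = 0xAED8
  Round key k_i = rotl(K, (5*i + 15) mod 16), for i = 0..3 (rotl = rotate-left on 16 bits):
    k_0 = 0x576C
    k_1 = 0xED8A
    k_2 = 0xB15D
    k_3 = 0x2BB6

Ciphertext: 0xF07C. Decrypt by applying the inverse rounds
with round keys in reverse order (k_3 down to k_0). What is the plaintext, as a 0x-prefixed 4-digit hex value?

s_0 = ciphertext = 0xF07C
s_1 = InvRound(s_0, k_3) = 0x51F0
s_2 = InvRound(s_1, k_2) = 0x8F51
s_3 = InvRound(s_2, k_1) = 0x258F
s_4 = InvRound(s_3, k_0) = 0xA925

0xA925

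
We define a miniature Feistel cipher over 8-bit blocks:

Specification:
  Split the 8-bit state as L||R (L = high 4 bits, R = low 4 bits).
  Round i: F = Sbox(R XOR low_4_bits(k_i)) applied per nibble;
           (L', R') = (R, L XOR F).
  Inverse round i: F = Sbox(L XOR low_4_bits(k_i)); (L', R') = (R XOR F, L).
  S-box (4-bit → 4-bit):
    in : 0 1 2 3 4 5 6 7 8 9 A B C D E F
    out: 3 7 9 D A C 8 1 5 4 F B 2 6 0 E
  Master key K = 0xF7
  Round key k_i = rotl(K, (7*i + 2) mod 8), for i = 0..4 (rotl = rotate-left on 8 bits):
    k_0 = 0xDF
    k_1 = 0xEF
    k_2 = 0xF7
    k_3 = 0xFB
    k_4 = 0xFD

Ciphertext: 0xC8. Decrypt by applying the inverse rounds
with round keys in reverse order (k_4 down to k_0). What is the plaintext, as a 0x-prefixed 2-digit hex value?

0xD7

s_0 = ciphertext = 0xC8
s_1 = InvRound(s_0, k_4) = 0xFC
s_2 = InvRound(s_1, k_3) = 0x6F
s_3 = InvRound(s_2, k_2) = 0x86
s_4 = InvRound(s_3, k_1) = 0x78
s_5 = InvRound(s_4, k_0) = 0xD7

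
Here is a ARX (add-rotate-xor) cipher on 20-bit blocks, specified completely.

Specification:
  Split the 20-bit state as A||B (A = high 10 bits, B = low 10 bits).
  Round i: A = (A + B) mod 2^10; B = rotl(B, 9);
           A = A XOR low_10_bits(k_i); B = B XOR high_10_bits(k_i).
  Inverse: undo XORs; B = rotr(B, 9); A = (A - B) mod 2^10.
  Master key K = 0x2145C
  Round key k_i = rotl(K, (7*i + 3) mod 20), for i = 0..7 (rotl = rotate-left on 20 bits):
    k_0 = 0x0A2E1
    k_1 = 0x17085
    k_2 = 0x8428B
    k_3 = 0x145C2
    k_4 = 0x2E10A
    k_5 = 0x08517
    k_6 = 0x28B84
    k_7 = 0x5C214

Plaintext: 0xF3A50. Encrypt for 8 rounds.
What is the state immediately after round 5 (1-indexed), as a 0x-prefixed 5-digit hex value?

0x4340F

s_0 = plaintext = 0xF3A50
s_1 = Round(s_0, k_0) = 0x3FD00
s_2 = Round(s_1, k_1) = 0x5E8DC
s_3 = Round(s_2, k_2) = 0x3767E
s_4 = Round(s_3, k_3) = 0xA656E
s_5 = Round(s_4, k_4) = 0x4340F
s_6 = Round(s_5, k_5) = 0x02E26
s_7 = Round(s_6, k_6) = 0x6D5B1
s_8 = Round(s_7, k_7) = 0x5CBA8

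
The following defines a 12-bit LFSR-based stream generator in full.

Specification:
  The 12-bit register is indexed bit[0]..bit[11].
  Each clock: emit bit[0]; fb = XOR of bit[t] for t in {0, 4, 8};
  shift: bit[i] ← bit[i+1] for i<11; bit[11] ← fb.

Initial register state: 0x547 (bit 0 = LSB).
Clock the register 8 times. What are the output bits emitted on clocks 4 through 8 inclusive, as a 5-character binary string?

00010

reg_0 = 0x547
clock 1: out=1, reg = 0x2A3
clock 2: out=1, reg = 0x951
clock 3: out=1, reg = 0xCA8
clock 4: out=0, reg = 0x654
clock 5: out=0, reg = 0xB2A
clock 6: out=0, reg = 0xD95
clock 7: out=1, reg = 0xECA
clock 8: out=0, reg = 0x765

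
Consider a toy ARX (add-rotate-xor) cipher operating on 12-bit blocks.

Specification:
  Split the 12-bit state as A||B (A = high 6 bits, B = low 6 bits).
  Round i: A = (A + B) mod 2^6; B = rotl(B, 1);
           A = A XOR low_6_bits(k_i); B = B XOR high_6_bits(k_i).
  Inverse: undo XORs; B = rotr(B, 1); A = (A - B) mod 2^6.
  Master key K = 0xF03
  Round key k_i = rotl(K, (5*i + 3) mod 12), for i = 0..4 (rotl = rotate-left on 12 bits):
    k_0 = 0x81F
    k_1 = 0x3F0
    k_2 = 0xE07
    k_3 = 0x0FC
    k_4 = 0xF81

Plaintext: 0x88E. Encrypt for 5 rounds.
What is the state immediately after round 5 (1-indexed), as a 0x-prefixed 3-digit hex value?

0x06D

s_0 = plaintext = 0x88E
s_1 = Round(s_0, k_0) = 0xBFC
s_2 = Round(s_1, k_1) = 0x6F6
s_3 = Round(s_2, k_2) = 0x595
s_4 = Round(s_3, k_3) = 0x5E9
s_5 = Round(s_4, k_4) = 0x06D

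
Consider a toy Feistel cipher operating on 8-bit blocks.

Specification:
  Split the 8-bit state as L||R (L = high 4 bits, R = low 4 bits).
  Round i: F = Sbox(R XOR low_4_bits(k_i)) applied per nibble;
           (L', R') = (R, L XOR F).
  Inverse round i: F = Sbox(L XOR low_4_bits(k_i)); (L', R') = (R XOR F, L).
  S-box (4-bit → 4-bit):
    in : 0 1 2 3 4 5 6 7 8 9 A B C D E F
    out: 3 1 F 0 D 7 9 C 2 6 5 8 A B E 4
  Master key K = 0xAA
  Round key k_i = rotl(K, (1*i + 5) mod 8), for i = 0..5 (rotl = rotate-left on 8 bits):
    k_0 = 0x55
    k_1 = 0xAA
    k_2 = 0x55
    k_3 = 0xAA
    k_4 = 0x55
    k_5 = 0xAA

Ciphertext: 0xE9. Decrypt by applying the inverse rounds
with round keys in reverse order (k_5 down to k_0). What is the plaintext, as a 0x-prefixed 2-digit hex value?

s_0 = ciphertext = 0xE9
s_1 = InvRound(s_0, k_5) = 0x4E
s_2 = InvRound(s_1, k_4) = 0xF4
s_3 = InvRound(s_2, k_3) = 0x3F
s_4 = InvRound(s_3, k_2) = 0x63
s_5 = InvRound(s_4, k_1) = 0x96
s_6 = InvRound(s_5, k_0) = 0xC9

0xC9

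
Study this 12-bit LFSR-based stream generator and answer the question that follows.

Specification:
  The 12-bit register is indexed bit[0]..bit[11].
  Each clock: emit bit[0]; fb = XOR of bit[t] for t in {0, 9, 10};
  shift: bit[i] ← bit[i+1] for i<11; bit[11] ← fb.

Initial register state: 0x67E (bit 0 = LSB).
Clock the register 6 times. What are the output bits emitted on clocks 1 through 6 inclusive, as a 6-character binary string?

011111

reg_0 = 0x67E
clock 1: out=0, reg = 0x33F
clock 2: out=1, reg = 0x19F
clock 3: out=1, reg = 0x8CF
clock 4: out=1, reg = 0xC67
clock 5: out=1, reg = 0x633
clock 6: out=1, reg = 0xB19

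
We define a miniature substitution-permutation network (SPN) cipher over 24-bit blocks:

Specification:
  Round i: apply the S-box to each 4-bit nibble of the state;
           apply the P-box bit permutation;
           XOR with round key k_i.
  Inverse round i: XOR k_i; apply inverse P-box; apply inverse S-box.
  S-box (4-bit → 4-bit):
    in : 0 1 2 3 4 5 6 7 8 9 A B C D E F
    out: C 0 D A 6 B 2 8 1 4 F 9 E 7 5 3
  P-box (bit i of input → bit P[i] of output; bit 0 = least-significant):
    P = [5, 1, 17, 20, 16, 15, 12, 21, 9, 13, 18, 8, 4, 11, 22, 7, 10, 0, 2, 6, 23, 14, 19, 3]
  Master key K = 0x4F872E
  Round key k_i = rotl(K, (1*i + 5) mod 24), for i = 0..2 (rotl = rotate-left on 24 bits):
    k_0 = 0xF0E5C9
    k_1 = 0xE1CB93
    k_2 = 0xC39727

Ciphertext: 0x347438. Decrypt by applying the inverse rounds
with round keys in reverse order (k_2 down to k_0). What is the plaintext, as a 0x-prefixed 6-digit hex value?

s_0 = ciphertext = 0x347438
s_1 = InvRound(s_0, k_2) = 0x54EA5C
s_2 = InvRound(s_1, k_1) = 0xBC7CB3
s_3 = InvRound(s_2, k_0) = 0x07D04F

0x07D04F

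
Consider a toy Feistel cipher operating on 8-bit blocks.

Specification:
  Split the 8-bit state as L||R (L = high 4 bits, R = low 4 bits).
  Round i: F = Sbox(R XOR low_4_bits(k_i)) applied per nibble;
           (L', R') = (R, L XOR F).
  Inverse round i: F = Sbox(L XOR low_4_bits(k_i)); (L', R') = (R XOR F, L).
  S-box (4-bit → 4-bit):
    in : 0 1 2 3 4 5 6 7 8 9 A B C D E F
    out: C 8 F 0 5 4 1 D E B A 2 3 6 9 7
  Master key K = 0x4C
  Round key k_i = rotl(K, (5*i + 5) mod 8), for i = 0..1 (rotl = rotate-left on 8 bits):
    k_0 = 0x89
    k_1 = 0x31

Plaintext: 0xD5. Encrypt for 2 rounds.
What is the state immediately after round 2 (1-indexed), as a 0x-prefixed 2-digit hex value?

s_0 = plaintext = 0xD5
s_1 = Round(s_0, k_0) = 0x5E
s_2 = Round(s_1, k_1) = 0xE2

0xE2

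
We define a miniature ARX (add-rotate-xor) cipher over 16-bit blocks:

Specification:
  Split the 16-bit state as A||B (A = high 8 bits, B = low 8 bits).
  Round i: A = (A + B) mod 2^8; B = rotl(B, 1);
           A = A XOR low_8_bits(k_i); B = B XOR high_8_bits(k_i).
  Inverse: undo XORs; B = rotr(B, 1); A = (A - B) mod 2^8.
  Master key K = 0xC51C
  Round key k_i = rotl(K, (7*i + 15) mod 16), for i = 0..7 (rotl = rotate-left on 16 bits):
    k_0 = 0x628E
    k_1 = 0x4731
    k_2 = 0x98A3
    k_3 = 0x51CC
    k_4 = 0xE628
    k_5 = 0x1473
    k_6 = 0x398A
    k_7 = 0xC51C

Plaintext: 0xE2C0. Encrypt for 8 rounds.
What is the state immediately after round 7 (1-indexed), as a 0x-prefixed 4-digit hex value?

s_0 = plaintext = 0xE2C0
s_1 = Round(s_0, k_0) = 0x2CE3
s_2 = Round(s_1, k_1) = 0x3E80
s_3 = Round(s_2, k_2) = 0x1D99
s_4 = Round(s_3, k_3) = 0x7A62
s_5 = Round(s_4, k_4) = 0xF422
s_6 = Round(s_5, k_5) = 0x6550
s_7 = Round(s_6, k_6) = 0x3F99
s_8 = Round(s_7, k_7) = 0xC4F6

0x3F99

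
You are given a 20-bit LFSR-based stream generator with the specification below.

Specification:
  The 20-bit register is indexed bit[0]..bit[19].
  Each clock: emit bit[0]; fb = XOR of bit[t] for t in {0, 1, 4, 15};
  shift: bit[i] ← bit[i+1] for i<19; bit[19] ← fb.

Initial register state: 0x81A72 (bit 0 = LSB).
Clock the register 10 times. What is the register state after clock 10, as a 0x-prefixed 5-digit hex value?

0x5F206

reg_0 = 0x81A72
clock 1: out=0, reg = 0x40D39
clock 2: out=1, reg = 0x2069C
clock 3: out=0, reg = 0x9034E
clock 4: out=0, reg = 0xC81A7
clock 5: out=1, reg = 0xE40D3
clock 6: out=1, reg = 0xF2069
clock 7: out=1, reg = 0xF9034
clock 8: out=0, reg = 0x7C81A
clock 9: out=0, reg = 0xBE40D
clock 10: out=1, reg = 0x5F206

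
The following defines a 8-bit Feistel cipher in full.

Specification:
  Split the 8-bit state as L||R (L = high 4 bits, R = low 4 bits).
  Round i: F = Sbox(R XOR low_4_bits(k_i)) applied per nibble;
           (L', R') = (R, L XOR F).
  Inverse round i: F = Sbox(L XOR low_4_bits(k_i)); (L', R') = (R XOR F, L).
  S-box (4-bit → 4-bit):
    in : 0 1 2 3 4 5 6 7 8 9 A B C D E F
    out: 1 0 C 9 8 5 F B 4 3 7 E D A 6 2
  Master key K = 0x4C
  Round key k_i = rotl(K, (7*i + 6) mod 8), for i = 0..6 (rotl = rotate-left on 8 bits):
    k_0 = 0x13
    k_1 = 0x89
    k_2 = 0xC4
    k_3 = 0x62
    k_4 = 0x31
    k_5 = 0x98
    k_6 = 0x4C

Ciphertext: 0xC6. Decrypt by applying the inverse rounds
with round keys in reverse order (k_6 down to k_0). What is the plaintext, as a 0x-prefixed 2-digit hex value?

0xB8

s_0 = ciphertext = 0xC6
s_1 = InvRound(s_0, k_6) = 0x7C
s_2 = InvRound(s_1, k_5) = 0xE7
s_3 = InvRound(s_2, k_4) = 0x5E
s_4 = InvRound(s_3, k_3) = 0x55
s_5 = InvRound(s_4, k_2) = 0x55
s_6 = InvRound(s_5, k_1) = 0x85
s_7 = InvRound(s_6, k_0) = 0xB8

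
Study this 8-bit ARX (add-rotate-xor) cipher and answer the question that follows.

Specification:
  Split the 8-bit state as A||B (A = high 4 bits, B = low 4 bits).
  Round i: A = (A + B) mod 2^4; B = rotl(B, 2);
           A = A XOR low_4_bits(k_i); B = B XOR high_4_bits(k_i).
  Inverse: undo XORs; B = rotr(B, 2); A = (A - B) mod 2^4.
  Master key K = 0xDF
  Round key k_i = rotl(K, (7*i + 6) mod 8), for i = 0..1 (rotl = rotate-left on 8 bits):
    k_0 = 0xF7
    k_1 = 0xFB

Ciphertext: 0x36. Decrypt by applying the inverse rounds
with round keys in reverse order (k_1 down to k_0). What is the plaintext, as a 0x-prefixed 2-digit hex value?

s_0 = ciphertext = 0x36
s_1 = InvRound(s_0, k_1) = 0x26
s_2 = InvRound(s_1, k_0) = 0xF6

0xF6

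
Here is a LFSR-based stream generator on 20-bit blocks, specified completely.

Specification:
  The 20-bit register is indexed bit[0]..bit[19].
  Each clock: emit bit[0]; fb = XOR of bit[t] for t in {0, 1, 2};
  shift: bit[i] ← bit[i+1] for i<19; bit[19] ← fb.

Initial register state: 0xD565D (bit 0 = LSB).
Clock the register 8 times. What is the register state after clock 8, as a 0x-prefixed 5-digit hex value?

0xE4D56

reg_0 = 0xD565D
clock 1: out=1, reg = 0x6AB2E
clock 2: out=0, reg = 0x35597
clock 3: out=1, reg = 0x9AACB
clock 4: out=1, reg = 0x4D565
clock 5: out=1, reg = 0x26AB2
clock 6: out=0, reg = 0x93559
clock 7: out=1, reg = 0xC9AAC
clock 8: out=0, reg = 0xE4D56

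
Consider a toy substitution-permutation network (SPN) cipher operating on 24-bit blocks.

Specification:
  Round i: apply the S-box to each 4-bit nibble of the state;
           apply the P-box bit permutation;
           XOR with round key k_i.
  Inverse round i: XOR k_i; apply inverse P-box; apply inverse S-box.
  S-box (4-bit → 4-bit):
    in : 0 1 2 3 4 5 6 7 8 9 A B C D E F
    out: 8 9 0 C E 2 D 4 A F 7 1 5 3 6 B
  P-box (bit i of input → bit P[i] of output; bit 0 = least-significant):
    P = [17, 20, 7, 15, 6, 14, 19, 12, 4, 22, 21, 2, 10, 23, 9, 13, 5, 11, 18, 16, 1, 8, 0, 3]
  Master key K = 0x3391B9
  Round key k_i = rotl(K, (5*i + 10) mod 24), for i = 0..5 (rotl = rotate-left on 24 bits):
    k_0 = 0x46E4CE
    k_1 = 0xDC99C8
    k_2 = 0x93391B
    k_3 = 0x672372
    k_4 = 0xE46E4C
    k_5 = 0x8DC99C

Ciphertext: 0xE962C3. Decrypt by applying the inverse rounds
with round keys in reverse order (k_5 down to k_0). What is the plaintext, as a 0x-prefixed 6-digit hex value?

s_0 = ciphertext = 0xE962C3
s_1 = InvRound(s_0, k_5) = 0x9E39B0
s_2 = InvRound(s_1, k_4) = 0x8BC99A
s_3 = InvRound(s_2, k_3) = 0x0A4EA3
s_4 = InvRound(s_3, k_2) = 0x819B4E
s_5 = InvRound(s_4, k_1) = 0xB3787E
s_6 = InvRound(s_5, k_0) = 0x29DA04

0x29DA04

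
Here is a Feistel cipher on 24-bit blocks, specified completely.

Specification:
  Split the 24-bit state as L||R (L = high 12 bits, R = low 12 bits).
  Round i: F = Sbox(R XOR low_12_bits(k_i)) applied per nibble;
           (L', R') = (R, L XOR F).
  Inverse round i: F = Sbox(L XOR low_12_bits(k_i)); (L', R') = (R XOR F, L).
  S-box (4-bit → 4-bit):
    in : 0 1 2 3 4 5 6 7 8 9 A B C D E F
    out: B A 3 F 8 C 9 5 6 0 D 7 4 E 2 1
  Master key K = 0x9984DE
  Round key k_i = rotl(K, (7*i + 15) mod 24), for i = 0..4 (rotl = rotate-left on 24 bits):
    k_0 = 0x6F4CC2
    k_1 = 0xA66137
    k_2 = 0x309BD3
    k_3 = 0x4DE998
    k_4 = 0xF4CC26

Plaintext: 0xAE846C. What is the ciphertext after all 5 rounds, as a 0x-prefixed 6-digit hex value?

0xB74343

s_0 = plaintext = 0xAE846C
s_1 = Round(s_0, k_0) = 0x46CC3A
s_2 = Round(s_1, k_1) = 0xC3AAD2
s_3 = Round(s_2, k_2) = 0xAD2680
s_4 = Round(s_3, k_3) = 0x680B74
s_5 = Round(s_4, k_4) = 0xB74343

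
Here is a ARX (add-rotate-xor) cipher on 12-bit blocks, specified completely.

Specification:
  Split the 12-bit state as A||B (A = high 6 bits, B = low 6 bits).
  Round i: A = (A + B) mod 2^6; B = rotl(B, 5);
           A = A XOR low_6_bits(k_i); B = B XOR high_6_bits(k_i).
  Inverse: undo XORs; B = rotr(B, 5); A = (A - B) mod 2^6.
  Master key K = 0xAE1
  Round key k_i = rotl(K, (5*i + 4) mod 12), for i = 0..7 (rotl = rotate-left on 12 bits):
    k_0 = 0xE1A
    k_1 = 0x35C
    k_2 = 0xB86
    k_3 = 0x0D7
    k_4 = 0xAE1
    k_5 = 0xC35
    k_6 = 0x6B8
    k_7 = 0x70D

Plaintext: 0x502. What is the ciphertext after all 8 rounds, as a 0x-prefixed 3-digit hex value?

0xEE0

s_0 = plaintext = 0x502
s_1 = Round(s_0, k_0) = 0x339
s_2 = Round(s_1, k_1) = 0x671
s_3 = Round(s_2, k_2) = 0x316
s_4 = Round(s_3, k_3) = 0xD48
s_5 = Round(s_4, k_4) = 0x72F
s_6 = Round(s_5, k_5) = 0xF87
s_7 = Round(s_6, k_6) = 0xF79
s_8 = Round(s_7, k_7) = 0xEE0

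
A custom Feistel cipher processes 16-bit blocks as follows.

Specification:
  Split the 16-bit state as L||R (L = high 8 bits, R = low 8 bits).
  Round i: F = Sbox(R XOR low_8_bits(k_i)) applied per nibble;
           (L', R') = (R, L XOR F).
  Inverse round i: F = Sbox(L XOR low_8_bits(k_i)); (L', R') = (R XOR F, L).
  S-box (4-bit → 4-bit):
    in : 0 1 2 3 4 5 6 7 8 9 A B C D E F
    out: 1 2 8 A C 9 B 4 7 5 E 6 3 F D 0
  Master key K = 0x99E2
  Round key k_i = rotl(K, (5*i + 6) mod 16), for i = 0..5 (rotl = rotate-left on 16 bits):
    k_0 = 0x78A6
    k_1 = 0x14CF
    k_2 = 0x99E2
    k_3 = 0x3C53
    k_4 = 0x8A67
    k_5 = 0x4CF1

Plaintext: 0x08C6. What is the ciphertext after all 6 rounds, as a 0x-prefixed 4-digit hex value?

s_0 = plaintext = 0x08C6
s_1 = Round(s_0, k_0) = 0xC6B9
s_2 = Round(s_1, k_1) = 0xB98D
s_3 = Round(s_2, k_2) = 0x8D09
s_4 = Round(s_3, k_3) = 0x0913
s_5 = Round(s_4, k_4) = 0x1345
s_6 = Round(s_5, k_5) = 0x457F

0x457F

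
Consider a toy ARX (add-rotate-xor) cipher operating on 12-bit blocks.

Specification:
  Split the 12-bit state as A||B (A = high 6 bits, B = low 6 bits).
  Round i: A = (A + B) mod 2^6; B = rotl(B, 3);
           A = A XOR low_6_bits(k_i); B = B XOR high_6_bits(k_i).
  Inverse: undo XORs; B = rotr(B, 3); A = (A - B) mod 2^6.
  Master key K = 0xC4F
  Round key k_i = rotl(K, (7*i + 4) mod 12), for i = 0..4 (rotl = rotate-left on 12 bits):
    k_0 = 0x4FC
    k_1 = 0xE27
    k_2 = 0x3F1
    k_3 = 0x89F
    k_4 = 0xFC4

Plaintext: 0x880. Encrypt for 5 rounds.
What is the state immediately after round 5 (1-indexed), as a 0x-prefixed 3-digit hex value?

0xC30

s_0 = plaintext = 0x880
s_1 = Round(s_0, k_0) = 0x793
s_2 = Round(s_1, k_1) = 0x5A2
s_3 = Round(s_2, k_2) = 0x25B
s_4 = Round(s_3, k_3) = 0xEF9
s_5 = Round(s_4, k_4) = 0xC30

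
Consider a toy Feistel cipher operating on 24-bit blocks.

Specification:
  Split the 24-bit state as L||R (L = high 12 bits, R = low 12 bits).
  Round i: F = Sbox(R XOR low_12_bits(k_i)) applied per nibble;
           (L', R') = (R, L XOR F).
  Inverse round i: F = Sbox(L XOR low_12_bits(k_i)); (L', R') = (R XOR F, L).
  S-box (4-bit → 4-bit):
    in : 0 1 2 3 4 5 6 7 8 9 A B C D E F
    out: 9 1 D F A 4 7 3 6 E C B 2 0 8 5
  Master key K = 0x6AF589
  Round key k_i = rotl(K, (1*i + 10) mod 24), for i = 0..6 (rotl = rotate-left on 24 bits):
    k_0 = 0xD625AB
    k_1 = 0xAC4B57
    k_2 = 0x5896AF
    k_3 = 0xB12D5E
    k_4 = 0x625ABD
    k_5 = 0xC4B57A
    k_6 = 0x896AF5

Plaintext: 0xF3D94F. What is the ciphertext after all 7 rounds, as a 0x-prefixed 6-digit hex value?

s_0 = plaintext = 0xF3D94F
s_1 = Round(s_0, k_0) = 0x94FDB7
s_2 = Round(s_1, k_1) = 0xDB7EC6
s_3 = Round(s_2, k_2) = 0xEC6BC9
s_4 = Round(s_3, k_3) = 0xBC9925
s_5 = Round(s_4, k_4) = 0x92542F
s_6 = Round(s_5, k_5) = 0x42F861
s_7 = Round(s_6, k_6) = 0x8619C5

0x8619C5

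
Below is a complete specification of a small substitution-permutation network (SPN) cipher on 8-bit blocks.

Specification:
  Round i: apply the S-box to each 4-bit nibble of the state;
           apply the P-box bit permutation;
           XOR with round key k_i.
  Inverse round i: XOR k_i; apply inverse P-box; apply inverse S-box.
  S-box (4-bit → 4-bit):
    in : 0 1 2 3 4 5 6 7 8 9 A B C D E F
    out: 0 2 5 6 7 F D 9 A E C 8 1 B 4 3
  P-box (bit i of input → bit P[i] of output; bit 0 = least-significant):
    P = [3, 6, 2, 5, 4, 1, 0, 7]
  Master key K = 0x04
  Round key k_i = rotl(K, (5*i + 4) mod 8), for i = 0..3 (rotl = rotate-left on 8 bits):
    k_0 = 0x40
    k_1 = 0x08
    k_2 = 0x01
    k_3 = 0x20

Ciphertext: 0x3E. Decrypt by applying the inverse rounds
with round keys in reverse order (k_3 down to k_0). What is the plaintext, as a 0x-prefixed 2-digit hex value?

s_0 = ciphertext = 0x3E
s_1 = InvRound(s_0, k_3) = 0xF2
s_2 = InvRound(s_1, k_2) = 0x58
s_3 = InvRound(s_2, k_1) = 0xC1
s_4 = InvRound(s_3, k_0) = 0xA0

0xA0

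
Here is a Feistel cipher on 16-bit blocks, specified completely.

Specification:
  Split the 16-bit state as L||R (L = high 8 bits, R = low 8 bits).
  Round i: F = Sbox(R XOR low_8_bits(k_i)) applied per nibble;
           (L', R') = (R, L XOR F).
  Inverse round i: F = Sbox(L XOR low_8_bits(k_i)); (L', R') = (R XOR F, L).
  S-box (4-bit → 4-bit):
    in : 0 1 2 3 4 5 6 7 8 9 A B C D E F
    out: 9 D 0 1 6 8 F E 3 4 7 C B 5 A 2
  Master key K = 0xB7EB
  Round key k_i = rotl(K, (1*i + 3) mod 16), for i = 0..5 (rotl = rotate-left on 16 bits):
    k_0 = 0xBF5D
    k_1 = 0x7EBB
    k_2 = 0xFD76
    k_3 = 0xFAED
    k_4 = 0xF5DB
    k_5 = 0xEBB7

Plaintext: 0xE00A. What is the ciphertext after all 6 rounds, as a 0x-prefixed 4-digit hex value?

0xA5BA

s_0 = plaintext = 0xE00A
s_1 = Round(s_0, k_0) = 0x0A6E
s_2 = Round(s_1, k_1) = 0x6E52
s_3 = Round(s_2, k_2) = 0x5268
s_4 = Round(s_3, k_3) = 0x686A
s_5 = Round(s_4, k_4) = 0x6AA5
s_6 = Round(s_5, k_5) = 0xA5BA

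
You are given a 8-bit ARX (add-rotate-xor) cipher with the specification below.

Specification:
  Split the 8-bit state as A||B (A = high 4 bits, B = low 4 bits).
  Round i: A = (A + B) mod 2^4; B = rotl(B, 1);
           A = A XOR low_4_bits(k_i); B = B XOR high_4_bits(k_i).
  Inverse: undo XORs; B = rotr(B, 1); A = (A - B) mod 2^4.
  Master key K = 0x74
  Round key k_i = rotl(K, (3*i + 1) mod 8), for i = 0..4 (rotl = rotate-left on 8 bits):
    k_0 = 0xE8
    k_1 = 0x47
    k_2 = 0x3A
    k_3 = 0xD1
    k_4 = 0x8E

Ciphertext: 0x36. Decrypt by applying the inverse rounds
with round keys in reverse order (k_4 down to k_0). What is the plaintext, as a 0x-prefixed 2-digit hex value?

0x5A

s_0 = ciphertext = 0x36
s_1 = InvRound(s_0, k_4) = 0x67
s_2 = InvRound(s_1, k_3) = 0x25
s_3 = InvRound(s_2, k_2) = 0x53
s_4 = InvRound(s_3, k_1) = 0x7B
s_5 = InvRound(s_4, k_0) = 0x5A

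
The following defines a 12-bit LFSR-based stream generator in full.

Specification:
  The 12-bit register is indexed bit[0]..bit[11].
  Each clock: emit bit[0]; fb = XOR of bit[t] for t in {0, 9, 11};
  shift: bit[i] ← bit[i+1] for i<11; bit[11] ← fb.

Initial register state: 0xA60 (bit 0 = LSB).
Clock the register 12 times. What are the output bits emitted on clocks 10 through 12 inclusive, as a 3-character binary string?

101

reg_0 = 0xA60
clock 1: out=0, reg = 0x530
clock 2: out=0, reg = 0x298
clock 3: out=0, reg = 0x94C
clock 4: out=0, reg = 0xCA6
clock 5: out=0, reg = 0xE53
clock 6: out=1, reg = 0xF29
clock 7: out=1, reg = 0xF94
clock 8: out=0, reg = 0x7CA
clock 9: out=0, reg = 0xBE5
clock 10: out=1, reg = 0xDF2
clock 11: out=0, reg = 0xEF9
clock 12: out=1, reg = 0xF7C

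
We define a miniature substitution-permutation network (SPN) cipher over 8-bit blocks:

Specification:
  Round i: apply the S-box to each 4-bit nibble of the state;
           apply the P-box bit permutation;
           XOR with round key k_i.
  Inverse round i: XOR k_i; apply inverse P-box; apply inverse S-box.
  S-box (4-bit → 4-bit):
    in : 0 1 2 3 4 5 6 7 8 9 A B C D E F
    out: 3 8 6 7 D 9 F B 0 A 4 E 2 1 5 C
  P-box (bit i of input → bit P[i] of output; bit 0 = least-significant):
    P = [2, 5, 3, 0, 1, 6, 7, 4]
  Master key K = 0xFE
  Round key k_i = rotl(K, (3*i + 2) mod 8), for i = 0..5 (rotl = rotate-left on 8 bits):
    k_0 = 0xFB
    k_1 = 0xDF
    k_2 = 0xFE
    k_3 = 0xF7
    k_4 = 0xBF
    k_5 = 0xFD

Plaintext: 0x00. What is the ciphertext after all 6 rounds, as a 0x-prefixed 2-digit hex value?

0x8C

s_0 = plaintext = 0x00
s_1 = Round(s_0, k_0) = 0x9D
s_2 = Round(s_1, k_1) = 0x8B
s_3 = Round(s_2, k_2) = 0xD7
s_4 = Round(s_3, k_3) = 0xD0
s_5 = Round(s_4, k_4) = 0x99
s_6 = Round(s_5, k_5) = 0x8C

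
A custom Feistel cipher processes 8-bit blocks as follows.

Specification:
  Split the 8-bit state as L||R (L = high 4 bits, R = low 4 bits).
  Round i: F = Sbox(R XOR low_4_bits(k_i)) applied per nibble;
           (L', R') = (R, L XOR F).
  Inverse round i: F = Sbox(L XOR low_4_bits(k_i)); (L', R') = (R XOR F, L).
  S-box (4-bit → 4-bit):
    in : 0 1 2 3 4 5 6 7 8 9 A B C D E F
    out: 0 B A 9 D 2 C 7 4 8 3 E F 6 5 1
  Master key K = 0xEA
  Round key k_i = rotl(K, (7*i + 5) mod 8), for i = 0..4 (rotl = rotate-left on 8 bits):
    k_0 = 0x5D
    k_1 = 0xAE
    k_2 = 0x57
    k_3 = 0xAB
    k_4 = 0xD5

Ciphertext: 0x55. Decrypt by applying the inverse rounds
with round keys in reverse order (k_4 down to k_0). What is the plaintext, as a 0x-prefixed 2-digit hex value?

s_0 = ciphertext = 0x55
s_1 = InvRound(s_0, k_4) = 0x55
s_2 = InvRound(s_1, k_3) = 0x05
s_3 = InvRound(s_2, k_2) = 0x20
s_4 = InvRound(s_3, k_1) = 0xF2
s_5 = InvRound(s_4, k_0) = 0x8F

0x8F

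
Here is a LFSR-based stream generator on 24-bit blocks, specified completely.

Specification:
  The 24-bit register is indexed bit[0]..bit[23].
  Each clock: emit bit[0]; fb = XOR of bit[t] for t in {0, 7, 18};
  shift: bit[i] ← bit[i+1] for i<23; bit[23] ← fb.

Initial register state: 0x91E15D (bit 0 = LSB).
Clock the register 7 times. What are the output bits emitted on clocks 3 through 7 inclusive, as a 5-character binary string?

reg_0 = 0x91E15D
clock 1: out=1, reg = 0xC8F0AE
clock 2: out=0, reg = 0xE47857
clock 3: out=1, reg = 0x723C2B
clock 4: out=1, reg = 0xB91E15
clock 5: out=1, reg = 0xDC8F0A
clock 6: out=0, reg = 0xEE4785
clock 7: out=1, reg = 0xF723C2

11101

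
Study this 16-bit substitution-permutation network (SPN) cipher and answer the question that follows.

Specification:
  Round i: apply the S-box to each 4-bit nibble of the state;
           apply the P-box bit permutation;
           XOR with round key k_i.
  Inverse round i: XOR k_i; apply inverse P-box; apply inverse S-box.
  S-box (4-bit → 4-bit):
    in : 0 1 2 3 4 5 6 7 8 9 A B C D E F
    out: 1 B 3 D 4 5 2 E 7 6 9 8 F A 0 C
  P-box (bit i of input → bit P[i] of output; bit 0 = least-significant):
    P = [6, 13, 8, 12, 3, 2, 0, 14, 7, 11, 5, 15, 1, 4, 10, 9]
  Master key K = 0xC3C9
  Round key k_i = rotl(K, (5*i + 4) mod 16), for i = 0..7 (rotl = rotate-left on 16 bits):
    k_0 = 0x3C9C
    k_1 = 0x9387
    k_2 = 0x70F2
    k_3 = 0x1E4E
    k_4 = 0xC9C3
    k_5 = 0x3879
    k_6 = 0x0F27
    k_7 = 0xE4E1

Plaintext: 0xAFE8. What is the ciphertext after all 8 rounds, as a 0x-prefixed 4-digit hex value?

0xF8B7

s_0 = plaintext = 0xAFE8
s_1 = Round(s_0, k_0) = 0x9FFE
s_2 = Round(s_1, k_1) = 0x57B6
s_3 = Round(s_2, k_2) = 0x9CD0
s_4 = Round(s_3, k_3) = 0xD2BA
s_5 = Round(s_4, k_4) = 0x9313
s_6 = Round(s_5, k_5) = 0xED85
s_7 = Round(s_6, k_6) = 0x866A
s_8 = Round(s_7, k_7) = 0xF8B7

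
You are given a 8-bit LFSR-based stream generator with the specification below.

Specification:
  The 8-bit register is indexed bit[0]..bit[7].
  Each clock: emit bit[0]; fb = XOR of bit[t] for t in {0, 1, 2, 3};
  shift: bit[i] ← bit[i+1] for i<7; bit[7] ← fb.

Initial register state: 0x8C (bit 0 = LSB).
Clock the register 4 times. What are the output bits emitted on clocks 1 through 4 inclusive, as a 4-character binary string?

0011

reg_0 = 0x8C
clock 1: out=0, reg = 0x46
clock 2: out=0, reg = 0x23
clock 3: out=1, reg = 0x11
clock 4: out=1, reg = 0x88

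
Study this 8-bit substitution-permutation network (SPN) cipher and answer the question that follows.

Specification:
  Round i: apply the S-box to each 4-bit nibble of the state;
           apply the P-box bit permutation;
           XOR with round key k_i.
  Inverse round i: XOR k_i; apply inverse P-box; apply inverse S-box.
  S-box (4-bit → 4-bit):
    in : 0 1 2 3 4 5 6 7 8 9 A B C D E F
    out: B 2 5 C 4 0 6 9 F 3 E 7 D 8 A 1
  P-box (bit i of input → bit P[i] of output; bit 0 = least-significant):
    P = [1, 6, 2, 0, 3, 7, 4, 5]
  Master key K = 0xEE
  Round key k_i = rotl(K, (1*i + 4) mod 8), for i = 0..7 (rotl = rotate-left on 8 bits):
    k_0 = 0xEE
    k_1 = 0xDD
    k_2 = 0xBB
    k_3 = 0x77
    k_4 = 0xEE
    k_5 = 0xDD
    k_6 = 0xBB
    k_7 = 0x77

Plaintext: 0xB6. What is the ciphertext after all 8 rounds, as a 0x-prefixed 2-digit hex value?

0x2E

s_0 = plaintext = 0xB6
s_1 = Round(s_0, k_0) = 0x32
s_2 = Round(s_1, k_1) = 0xEB
s_3 = Round(s_2, k_2) = 0x5D
s_4 = Round(s_3, k_3) = 0x76
s_5 = Round(s_4, k_4) = 0x82
s_6 = Round(s_5, k_5) = 0x63
s_7 = Round(s_6, k_6) = 0x2E
s_8 = Round(s_7, k_7) = 0x2E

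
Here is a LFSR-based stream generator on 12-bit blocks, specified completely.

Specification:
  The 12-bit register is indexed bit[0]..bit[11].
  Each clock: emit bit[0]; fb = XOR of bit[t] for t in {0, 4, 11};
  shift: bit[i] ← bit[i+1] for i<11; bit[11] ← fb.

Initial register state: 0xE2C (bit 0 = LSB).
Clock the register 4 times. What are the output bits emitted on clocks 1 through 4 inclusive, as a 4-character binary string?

0011

reg_0 = 0xE2C
clock 1: out=0, reg = 0xF16
clock 2: out=0, reg = 0x78B
clock 3: out=1, reg = 0xBC5
clock 4: out=1, reg = 0x5E2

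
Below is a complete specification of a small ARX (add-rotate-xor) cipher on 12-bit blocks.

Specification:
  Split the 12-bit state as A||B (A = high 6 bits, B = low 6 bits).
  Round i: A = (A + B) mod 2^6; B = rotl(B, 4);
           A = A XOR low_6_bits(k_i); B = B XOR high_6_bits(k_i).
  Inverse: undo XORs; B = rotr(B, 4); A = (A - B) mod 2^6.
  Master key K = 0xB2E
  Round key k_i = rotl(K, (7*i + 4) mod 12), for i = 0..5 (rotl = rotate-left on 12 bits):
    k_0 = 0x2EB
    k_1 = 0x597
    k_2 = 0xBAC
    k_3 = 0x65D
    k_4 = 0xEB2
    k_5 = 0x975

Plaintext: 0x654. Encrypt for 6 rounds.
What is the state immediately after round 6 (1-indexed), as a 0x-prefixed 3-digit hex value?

s_0 = plaintext = 0x654
s_1 = Round(s_0, k_0) = 0x18E
s_2 = Round(s_1, k_1) = 0x0F5
s_3 = Round(s_2, k_2) = 0x533
s_4 = Round(s_3, k_3) = 0x6A5
s_5 = Round(s_4, k_4) = 0x363
s_6 = Round(s_5, k_5) = 0x15D

0x15D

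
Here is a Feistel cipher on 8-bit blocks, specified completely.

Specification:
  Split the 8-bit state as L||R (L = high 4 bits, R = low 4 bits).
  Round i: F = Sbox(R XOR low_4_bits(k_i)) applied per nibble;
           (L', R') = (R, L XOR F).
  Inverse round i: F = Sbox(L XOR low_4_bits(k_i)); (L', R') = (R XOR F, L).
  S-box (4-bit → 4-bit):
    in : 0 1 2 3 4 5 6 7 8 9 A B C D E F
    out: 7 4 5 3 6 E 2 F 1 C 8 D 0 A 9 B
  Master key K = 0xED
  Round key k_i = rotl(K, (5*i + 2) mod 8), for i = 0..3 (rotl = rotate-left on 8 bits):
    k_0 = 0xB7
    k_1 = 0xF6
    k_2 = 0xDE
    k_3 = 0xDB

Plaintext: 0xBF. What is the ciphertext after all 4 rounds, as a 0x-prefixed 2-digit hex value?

s_0 = plaintext = 0xBF
s_1 = Round(s_0, k_0) = 0xFA
s_2 = Round(s_1, k_1) = 0xAF
s_3 = Round(s_2, k_2) = 0xFE
s_4 = Round(s_3, k_3) = 0xE1

0xE1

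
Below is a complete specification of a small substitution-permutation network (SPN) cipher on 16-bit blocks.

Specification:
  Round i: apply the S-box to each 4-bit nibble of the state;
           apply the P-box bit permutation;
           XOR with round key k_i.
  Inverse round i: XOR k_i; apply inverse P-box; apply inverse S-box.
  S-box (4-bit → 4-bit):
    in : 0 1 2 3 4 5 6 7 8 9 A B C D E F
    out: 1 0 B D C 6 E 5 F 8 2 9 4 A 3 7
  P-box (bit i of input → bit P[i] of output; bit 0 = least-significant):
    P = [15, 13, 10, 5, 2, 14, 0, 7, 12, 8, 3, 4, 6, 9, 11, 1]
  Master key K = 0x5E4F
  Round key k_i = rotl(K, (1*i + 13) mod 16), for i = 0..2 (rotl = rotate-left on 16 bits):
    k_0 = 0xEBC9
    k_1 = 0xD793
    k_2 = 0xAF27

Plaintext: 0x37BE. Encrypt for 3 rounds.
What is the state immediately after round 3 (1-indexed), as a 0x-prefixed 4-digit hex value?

s_0 = plaintext = 0x37BE
s_1 = Round(s_0, k_0) = 0x5307
s_2 = Round(s_1, k_1) = 0x498F
s_3 = Round(s_2, k_2) = 0x43B0

0x43B0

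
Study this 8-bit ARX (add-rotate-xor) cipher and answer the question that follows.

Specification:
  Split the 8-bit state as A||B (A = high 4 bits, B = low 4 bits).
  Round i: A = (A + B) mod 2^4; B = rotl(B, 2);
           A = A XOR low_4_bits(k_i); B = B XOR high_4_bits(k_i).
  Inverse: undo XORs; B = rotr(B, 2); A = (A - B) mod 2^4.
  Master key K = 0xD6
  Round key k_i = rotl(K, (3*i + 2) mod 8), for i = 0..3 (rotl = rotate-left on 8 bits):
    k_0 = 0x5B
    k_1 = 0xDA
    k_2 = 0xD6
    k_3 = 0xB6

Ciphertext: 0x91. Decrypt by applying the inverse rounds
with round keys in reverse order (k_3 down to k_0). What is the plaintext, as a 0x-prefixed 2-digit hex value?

0x25

s_0 = ciphertext = 0x91
s_1 = InvRound(s_0, k_3) = 0x5A
s_2 = InvRound(s_1, k_2) = 0x6D
s_3 = InvRound(s_2, k_1) = 0xC0
s_4 = InvRound(s_3, k_0) = 0x25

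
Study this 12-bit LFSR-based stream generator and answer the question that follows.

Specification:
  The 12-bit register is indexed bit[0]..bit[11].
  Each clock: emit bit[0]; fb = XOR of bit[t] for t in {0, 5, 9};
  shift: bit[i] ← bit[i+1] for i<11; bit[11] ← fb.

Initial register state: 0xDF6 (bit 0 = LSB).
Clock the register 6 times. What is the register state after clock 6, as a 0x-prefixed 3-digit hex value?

0x9F7

reg_0 = 0xDF6
clock 1: out=0, reg = 0xEFB
clock 2: out=1, reg = 0xF7D
clock 3: out=1, reg = 0xFBE
clock 4: out=0, reg = 0x7DF
clock 5: out=1, reg = 0x3EF
clock 6: out=1, reg = 0x9F7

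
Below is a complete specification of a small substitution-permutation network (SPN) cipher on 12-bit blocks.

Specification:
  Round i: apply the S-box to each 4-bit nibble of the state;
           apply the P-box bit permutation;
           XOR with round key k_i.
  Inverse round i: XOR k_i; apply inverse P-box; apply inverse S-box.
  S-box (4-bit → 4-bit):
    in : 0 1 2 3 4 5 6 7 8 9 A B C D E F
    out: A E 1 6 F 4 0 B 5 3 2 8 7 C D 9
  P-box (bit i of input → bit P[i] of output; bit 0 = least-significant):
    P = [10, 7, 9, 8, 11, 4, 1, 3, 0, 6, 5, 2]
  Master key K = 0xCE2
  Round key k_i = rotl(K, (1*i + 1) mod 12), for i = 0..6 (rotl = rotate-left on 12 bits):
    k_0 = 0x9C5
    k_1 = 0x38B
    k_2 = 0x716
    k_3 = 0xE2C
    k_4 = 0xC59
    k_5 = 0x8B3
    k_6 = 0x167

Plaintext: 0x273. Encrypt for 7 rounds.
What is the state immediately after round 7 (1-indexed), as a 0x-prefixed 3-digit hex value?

0x5A9

s_0 = plaintext = 0x273
s_1 = Round(s_0, k_0) = 0x35C
s_2 = Round(s_1, k_1) = 0x569
s_3 = Round(s_2, k_2) = 0x3B6
s_4 = Round(s_3, k_3) = 0xE44
s_5 = Round(s_4, k_4) = 0x3E6
s_6 = Round(s_5, k_5) = 0x0D9
s_7 = Round(s_6, k_6) = 0x5A9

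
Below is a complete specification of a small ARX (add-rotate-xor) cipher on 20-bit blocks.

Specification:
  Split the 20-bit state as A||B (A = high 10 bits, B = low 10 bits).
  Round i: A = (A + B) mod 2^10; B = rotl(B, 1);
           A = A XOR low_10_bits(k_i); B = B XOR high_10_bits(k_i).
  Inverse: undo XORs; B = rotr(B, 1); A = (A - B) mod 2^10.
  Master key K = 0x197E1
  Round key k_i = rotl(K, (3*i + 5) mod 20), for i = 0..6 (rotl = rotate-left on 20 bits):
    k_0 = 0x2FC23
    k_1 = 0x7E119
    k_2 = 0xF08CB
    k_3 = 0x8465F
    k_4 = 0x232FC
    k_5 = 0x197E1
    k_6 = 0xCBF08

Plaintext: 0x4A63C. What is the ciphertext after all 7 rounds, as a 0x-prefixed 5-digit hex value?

s_0 = plaintext = 0x4A63C
s_1 = Round(s_0, k_0) = 0xD18C6
s_2 = Round(s_1, k_1) = 0x45474
s_3 = Round(s_2, k_2) = 0x50B2A
s_4 = Round(s_3, k_3) = 0x8CC44
s_5 = Round(s_4, k_4) = 0x22C04
s_6 = Round(s_5, k_5) = 0xDB86D
s_7 = Round(s_6, k_6) = 0x34FF5

0x34FF5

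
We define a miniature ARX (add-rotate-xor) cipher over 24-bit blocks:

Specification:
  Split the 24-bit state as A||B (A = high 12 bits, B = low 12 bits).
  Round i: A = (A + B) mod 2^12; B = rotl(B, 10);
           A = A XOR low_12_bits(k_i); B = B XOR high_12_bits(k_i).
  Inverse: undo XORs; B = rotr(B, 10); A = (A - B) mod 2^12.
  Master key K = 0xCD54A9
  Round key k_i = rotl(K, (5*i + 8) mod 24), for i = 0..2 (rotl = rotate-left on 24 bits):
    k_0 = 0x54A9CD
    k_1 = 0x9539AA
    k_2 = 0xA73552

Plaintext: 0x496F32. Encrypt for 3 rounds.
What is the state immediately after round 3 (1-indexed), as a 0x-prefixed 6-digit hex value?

s_0 = plaintext = 0x496F32
s_1 = Round(s_0, k_0) = 0xA05E86
s_2 = Round(s_1, k_1) = 0x1212F2
s_3 = Round(s_2, k_2) = 0x1412CF

0x1412CF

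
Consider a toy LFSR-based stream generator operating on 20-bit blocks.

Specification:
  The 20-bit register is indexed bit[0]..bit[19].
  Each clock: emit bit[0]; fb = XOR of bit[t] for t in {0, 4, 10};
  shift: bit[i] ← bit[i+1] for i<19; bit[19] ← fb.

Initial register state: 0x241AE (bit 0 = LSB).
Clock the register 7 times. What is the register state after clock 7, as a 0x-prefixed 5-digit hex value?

0x48483

reg_0 = 0x241AE
clock 1: out=0, reg = 0x120D7
clock 2: out=1, reg = 0x0906B
clock 3: out=1, reg = 0x84835
clock 4: out=1, reg = 0x4241A
clock 5: out=0, reg = 0x2120D
clock 6: out=1, reg = 0x90906
clock 7: out=0, reg = 0x48483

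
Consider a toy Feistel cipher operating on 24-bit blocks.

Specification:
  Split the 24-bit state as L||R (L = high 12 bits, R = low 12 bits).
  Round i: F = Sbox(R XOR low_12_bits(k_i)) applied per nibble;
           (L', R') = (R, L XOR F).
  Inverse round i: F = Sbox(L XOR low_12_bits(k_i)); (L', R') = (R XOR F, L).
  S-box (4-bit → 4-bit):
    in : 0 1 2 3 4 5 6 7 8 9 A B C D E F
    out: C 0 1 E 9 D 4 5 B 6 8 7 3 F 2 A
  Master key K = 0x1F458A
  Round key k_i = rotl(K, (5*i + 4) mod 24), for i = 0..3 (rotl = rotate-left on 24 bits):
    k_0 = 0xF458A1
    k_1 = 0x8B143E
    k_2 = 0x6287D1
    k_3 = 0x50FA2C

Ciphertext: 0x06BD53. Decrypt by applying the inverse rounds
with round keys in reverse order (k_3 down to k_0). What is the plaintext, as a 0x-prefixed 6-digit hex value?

s_0 = ciphertext = 0x06BD53
s_1 = InvRound(s_0, k_3) = 0x5C606B
s_2 = InvRound(s_1, k_2) = 0x16E5C6
s_3 = InvRound(s_2, k_1) = 0x81A16E
s_4 = InvRound(s_3, k_0) = 0xD1981A

0xD1981A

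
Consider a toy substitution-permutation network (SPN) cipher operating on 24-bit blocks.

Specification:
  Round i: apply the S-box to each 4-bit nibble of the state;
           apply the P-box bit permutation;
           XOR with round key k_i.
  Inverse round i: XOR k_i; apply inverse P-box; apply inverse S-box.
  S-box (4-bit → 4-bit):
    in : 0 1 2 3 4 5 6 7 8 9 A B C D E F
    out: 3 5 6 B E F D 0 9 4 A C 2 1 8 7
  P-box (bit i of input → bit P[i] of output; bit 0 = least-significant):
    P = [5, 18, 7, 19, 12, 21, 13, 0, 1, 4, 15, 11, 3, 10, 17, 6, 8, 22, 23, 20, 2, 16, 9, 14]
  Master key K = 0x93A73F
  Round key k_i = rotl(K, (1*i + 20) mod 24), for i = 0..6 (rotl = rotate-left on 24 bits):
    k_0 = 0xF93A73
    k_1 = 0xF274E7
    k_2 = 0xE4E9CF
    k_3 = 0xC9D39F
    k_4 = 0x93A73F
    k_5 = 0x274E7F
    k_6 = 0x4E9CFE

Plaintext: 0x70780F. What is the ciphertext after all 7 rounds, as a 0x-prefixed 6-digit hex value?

0x850945

s_0 = plaintext = 0x70780F
s_1 = Round(s_0, k_0) = 0x9D23D1
s_2 = Round(s_1, k_1) = 0xF06B55
s_3 = Round(s_2, k_2) = 0x8B5222
s_4 = Round(s_3, k_3) = 0x7F3743
s_5 = Round(s_4, k_4) = 0x7F8256
s_6 = Round(s_5, k_5) = 0xCFFF86
s_7 = Round(s_6, k_6) = 0x850945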